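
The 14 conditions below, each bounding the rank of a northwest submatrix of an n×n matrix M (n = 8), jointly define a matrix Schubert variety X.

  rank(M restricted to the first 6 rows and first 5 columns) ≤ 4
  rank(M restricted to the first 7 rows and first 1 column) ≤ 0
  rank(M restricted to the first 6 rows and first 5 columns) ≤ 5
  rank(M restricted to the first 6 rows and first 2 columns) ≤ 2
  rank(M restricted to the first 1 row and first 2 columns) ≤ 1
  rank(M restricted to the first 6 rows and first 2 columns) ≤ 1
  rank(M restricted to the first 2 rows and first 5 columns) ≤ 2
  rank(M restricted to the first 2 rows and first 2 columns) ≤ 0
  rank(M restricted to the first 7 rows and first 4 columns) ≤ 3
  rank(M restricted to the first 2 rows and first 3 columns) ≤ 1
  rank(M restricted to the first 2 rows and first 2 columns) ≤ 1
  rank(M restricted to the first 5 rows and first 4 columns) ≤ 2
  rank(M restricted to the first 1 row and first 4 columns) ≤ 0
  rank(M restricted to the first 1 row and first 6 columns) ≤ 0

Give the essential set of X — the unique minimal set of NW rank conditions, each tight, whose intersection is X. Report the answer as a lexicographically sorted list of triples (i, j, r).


Computing R[i][j] = min implied NW-rank bound (n=8, 14 conditions):

  0 0 0 0 0 0 1 1
  0 0 1 1 1 1 2 2
  0 1 2 2 2 2 3 3
  0 1 2 2 3 3 4 4
  0 1 2 2 3 4 5 5
  0 1 2 3 4 5 6 6
  0 1 2 3 4 5 6 7
  1 2 3 4 5 6 7 8

giving w = (7, 3, 2, 5, 6, 4, 8, 1) via Δ²R.

Fulton essential set (4 of the 15 Rothe cells):

[(1, 6, 0), (2, 2, 0), (5, 4, 2), (7, 1, 0)]


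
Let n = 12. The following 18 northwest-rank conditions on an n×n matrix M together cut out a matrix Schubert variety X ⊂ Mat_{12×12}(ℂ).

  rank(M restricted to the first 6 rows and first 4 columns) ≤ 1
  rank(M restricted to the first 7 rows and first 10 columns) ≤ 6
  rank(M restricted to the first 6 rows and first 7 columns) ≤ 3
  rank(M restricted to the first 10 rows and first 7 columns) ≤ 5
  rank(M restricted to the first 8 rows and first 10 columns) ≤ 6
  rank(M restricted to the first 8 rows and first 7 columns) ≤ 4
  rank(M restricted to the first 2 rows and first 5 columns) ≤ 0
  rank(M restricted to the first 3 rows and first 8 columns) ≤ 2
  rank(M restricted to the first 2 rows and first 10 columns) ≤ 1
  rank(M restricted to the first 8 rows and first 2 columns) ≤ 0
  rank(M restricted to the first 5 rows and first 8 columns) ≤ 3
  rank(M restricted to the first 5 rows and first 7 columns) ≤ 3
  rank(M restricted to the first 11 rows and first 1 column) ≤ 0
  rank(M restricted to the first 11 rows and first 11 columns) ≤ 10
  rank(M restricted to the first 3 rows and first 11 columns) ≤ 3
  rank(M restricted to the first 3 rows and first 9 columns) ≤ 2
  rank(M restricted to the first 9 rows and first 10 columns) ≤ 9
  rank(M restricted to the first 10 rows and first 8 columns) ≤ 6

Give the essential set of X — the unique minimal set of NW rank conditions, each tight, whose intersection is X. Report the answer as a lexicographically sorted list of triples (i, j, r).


The tightest implied rank at each (i,j), from the 18 conditions:

  0 | 0 | 0 | 0 | 0 | 1 | 1 | 1 | 1 | 1 | 1 | 1
  0 | 0 | 0 | 0 | 0 | 1 | 1 | 1 | 1 | 1 | 2 | 2
  0 | 0 | 1 | 1 | 1 | 2 | 2 | 2 | 2 | 2 | 3 | 3
  0 | 0 | 1 | 1 | 2 | 3 | 3 | 3 | 3 | 3 | 4 | 4
  0 | 0 | 1 | 1 | 2 | 3 | 3 | 3 | 4 | 4 | 5 | 5
  0 | 0 | 1 | 1 | 2 | 3 | 3 | 4 | 5 | 5 | 6 | 6
  0 | 0 | 1 | 2 | 3 | 4 | 4 | 5 | 6 | 6 | 7 | 7
  0 | 0 | 1 | 2 | 3 | 4 | 4 | 5 | 6 | 6 | 7 | 8
  0 | 1 | 2 | 3 | 4 | 5 | 5 | 6 | 7 | 7 | 8 | 9
  0 | 1 | 2 | 3 | 4 | 5 | 5 | 6 | 7 | 8 | 9 | 10
  0 | 1 | 2 | 3 | 4 | 5 | 6 | 7 | 8 | 9 | 10 | 11
  1 | 2 | 3 | 4 | 5 | 6 | 7 | 8 | 9 | 10 | 11 | 12

reading off 1-entries of Δ²R: w = (6, 11, 3, 5, 9, 8, 4, 12, 2, 10, 7, 1).

|D(w)|=38, |Ess(w)|=10:

[(2, 5, 0), (2, 10, 1), (5, 8, 3), (6, 4, 1), (6, 7, 3), (8, 2, 0), (8, 7, 4), (8, 10, 6), (10, 7, 5), (11, 1, 0)]


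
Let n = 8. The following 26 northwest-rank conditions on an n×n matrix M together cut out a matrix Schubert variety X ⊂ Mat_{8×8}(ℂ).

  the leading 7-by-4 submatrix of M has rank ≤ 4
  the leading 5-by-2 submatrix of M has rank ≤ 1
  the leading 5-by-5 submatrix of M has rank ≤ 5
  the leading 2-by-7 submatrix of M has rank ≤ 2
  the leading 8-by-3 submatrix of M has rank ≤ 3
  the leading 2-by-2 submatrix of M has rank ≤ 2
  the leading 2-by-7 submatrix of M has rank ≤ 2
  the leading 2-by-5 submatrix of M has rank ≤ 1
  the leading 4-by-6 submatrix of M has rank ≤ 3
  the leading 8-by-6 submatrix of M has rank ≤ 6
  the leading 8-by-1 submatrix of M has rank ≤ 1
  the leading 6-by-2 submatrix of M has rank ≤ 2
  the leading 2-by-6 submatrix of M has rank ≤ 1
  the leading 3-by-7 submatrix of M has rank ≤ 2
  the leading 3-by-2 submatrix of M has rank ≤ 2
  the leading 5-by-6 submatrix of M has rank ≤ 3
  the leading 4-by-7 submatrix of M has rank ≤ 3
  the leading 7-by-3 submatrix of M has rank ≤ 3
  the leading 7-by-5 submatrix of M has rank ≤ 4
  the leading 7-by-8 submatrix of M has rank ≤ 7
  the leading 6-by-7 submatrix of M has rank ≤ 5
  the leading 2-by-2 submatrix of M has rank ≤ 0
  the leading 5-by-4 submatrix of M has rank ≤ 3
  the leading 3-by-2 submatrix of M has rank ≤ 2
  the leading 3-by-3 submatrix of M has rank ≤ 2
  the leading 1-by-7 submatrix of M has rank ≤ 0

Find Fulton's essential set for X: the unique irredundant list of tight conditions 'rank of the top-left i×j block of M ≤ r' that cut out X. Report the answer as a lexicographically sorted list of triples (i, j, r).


The tightest implied rank at each (i,j), from the 26 conditions:

  row 1: 0 0 0 0 0 0 0 1
  row 2: 0 0 1 1 1 1 1 2
  row 3: 1 1 2 2 2 2 2 3
  row 4: 1 1 2 3 3 3 3 4
  row 5: 1 1 2 3 3 3 4 5
  row 6: 1 2 3 4 4 4 5 6
  row 7: 1 2 3 4 4 5 6 7
  row 8: 1 2 3 4 5 6 7 8

giving w = (8, 3, 1, 4, 7, 2, 6, 5) via Δ²R.

D(w) has 14 cells with 5 SE-corners; essential set:

[(1, 7, 0), (2, 2, 0), (5, 2, 1), (5, 6, 3), (7, 5, 4)]


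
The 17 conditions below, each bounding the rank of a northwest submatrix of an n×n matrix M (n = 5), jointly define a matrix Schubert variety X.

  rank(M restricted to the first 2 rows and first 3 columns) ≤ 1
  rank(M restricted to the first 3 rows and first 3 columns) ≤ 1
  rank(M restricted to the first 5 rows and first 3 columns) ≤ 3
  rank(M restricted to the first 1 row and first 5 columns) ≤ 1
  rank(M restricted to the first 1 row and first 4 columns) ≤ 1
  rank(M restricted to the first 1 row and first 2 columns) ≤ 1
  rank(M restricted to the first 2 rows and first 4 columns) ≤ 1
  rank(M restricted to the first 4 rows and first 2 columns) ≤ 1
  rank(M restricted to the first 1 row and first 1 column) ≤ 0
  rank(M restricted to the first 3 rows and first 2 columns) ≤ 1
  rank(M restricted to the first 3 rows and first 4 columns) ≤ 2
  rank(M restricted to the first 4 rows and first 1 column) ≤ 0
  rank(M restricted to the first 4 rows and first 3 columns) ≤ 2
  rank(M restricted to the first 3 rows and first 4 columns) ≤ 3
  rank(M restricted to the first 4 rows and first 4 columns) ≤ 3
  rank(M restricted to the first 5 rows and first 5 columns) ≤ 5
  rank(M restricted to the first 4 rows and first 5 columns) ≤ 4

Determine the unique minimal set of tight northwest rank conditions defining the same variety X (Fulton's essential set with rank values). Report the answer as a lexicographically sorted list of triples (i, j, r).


The tightest implied rank at each (i,j), from the 17 conditions:

  R[1]: 0 | 1 | 1 | 1 | 1
  R[2]: 0 | 1 | 1 | 1 | 2
  R[3]: 0 | 1 | 1 | 2 | 3
  R[4]: 0 | 1 | 2 | 3 | 4
  R[5]: 1 | 2 | 3 | 4 | 5

hence w(1..5) = (2, 5, 4, 3, 1).

D(w) has 7 cells with 3 SE-corners; essential set:

[(2, 4, 1), (3, 3, 1), (4, 1, 0)]


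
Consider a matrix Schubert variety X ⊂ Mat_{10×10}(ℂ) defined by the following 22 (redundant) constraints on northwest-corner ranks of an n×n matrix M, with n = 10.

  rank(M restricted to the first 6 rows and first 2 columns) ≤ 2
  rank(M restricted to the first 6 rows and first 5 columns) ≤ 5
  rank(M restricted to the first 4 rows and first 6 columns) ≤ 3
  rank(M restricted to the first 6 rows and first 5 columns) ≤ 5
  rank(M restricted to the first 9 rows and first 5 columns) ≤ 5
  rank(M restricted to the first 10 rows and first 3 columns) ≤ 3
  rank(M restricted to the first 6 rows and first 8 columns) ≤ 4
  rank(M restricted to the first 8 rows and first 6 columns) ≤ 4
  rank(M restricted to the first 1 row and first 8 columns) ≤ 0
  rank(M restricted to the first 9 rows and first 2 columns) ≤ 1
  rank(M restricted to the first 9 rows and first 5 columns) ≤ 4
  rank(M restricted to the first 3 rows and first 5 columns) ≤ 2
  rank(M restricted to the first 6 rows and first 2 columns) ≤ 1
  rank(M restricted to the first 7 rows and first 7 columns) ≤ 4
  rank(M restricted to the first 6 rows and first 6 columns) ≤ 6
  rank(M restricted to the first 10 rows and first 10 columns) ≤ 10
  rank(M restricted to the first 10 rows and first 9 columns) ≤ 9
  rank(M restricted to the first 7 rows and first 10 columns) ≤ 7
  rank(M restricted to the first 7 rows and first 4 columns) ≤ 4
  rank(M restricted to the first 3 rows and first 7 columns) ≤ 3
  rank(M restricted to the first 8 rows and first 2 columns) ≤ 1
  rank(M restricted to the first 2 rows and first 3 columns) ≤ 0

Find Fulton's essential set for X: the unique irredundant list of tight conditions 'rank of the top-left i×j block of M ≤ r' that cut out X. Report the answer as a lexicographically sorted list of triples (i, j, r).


Computing R[i][j] = min implied NW-rank bound (n=10, 22 conditions):

  0, 0, 0, 0, 0, 0, 0, 0, 1, 1
  0, 0, 0, 1, 1, 1, 1, 1, 2, 2
  1, 1, 1, 2, 2, 2, 2, 2, 3, 3
  1, 1, 2, 3, 3, 3, 3, 3, 4, 4
  1, 1, 2, 3, 4, 4, 4, 4, 5, 5
  1, 1, 2, 3, 4, 4, 4, 4, 5, 6
  1, 1, 2, 3, 4, 4, 4, 5, 6, 7
  1, 1, 2, 3, 4, 4, 5, 6, 7, 8
  1, 1, 2, 3, 4, 5, 6, 7, 8, 9
  1, 2, 3, 4, 5, 6, 7, 8, 9, 10

giving w = (9, 4, 1, 3, 5, 10, 8, 7, 6, 2) via Δ²R.

D(w) has 23 cells with 6 SE-corners; essential set:

[(1, 8, 0), (2, 3, 0), (6, 8, 4), (7, 7, 4), (8, 6, 4), (9, 2, 1)]


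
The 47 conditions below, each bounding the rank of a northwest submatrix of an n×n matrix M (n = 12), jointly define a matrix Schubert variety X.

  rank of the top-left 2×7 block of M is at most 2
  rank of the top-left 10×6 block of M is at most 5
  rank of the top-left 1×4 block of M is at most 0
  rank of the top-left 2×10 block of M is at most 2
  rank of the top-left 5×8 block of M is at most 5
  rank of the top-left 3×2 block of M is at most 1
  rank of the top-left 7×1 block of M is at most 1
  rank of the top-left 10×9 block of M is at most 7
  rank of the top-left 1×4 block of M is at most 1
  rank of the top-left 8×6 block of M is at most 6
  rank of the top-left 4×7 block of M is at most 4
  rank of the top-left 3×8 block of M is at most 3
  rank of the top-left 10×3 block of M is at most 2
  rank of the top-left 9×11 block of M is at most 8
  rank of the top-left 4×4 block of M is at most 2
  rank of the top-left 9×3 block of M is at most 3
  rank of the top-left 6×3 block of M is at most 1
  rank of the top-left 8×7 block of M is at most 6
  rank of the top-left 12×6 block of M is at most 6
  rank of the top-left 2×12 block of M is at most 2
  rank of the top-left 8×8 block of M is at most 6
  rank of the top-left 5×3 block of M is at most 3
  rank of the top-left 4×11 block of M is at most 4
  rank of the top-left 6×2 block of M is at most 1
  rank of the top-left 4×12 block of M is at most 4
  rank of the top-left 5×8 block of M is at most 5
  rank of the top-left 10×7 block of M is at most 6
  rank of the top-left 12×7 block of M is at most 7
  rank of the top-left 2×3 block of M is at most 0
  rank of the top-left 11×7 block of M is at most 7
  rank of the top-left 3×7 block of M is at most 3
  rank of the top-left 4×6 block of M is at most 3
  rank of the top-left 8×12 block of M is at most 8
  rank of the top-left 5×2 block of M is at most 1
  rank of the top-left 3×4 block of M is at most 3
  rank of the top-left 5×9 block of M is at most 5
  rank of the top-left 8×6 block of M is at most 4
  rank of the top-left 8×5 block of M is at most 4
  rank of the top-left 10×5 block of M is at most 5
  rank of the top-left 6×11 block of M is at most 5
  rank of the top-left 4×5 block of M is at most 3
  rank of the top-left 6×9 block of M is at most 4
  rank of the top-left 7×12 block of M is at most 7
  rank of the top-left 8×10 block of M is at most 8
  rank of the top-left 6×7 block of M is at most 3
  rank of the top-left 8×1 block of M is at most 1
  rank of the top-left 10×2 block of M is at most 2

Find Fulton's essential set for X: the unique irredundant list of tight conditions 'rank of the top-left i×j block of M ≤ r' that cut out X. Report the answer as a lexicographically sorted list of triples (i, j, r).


Recovering R(i,j) via the rank-extension bound from the 47 conditions:

  row 1: 0, 0, 0, 0, 1, 1, 1, 1, 1, 1, 1, 1
  row 2: 0, 0, 0, 1, 2, 2, 2, 2, 2, 2, 2, 2
  row 3: 1, 1, 1, 2, 3, 3, 3, 3, 3, 3, 3, 3
  row 4: 1, 1, 1, 2, 3, 3, 3, 4, 4, 4, 4, 4
  row 5: 1, 1, 1, 2, 3, 3, 3, 4, 4, 5, 5, 5
  row 6: 1, 1, 1, 2, 3, 3, 3, 4, 4, 5, 5, 6
  row 7: 1, 2, 2, 3, 4, 4, 4, 5, 5, 6, 6, 7
  row 8: 1, 2, 2, 3, 4, 4, 5, 6, 6, 7, 7, 8
  row 9: 1, 2, 2, 3, 4, 5, 6, 7, 7, 8, 8, 9
  row 10: 1, 2, 2, 3, 4, 5, 6, 7, 7, 8, 9, 10
  row 11: 1, 2, 3, 4, 5, 6, 7, 8, 8, 9, 10, 11
  row 12: 1, 2, 3, 4, 5, 6, 7, 8, 9, 10, 11, 12

giving w = (5, 4, 1, 8, 10, 12, 2, 7, 6, 11, 3, 9) via Δ²R.

|D(w)|=27, |Ess(w)|=9:

[(1, 4, 0), (2, 3, 0), (6, 3, 1), (6, 7, 3), (6, 9, 4), (6, 11, 5), (8, 6, 4), (10, 3, 2), (10, 9, 7)]


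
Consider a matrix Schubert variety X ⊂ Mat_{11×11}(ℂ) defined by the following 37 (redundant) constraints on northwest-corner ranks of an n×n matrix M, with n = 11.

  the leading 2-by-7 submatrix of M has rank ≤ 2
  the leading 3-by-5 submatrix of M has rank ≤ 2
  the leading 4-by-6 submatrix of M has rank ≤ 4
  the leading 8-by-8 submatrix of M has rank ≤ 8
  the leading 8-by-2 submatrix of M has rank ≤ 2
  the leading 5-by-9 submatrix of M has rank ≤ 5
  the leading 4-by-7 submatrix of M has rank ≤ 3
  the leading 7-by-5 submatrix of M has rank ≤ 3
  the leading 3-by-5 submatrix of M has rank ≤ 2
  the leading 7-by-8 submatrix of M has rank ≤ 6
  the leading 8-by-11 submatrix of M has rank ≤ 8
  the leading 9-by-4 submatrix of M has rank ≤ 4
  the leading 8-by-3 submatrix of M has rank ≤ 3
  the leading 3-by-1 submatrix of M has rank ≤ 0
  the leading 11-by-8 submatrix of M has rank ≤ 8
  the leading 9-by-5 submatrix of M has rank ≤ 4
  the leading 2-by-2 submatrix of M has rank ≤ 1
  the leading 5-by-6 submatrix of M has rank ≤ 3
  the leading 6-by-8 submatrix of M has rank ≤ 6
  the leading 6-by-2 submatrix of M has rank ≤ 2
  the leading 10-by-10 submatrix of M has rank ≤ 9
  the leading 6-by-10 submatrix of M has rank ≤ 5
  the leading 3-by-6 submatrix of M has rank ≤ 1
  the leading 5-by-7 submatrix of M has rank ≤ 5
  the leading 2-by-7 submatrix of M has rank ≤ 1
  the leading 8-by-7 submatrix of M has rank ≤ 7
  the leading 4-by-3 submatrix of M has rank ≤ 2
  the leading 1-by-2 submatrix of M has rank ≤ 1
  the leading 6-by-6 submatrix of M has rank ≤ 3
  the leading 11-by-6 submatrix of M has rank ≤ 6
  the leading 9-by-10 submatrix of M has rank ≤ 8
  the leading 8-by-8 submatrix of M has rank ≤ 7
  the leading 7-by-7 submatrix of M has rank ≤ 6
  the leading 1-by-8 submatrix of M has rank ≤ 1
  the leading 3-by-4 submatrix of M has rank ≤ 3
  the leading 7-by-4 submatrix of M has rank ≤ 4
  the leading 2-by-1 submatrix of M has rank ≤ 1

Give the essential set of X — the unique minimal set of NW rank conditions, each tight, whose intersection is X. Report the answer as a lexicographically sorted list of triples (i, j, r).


Propagating the 37 rank bounds to every northwest block:

  row 1: 0  1  1  1  1  1  1  1  1  1  1
  row 2: 0  1  1  1  1  1  1  2  2  2  2
  row 3: 0  1  1  1  1  1  2  3  3  3  3
  row 4: 1  2  2  2  2  2  3  4  4  4  4
  row 5: 1  2  3  3  3  3  4  5  5  5  5
  row 6: 1  2  3  3  3  3  4  5  5  5  6
  row 7: 1  2  3  3  3  4  5  6  6  6  7
  row 8: 1  2  3  4  4  5  6  7  7  7  8
  row 9: 1  2  3  4  4  5  6  7  8  8  9
  row 10: 1  2  3  4  5  6  7  8  9  9  10
  row 11: 1  2  3  4  5  6  7  8  9  10  11

second differences of R give the permutation w = (2, 8, 7, 1, 3, 11, 6, 4, 9, 5, 10).

Fulton essential set (7 of the 20 Rothe cells):

[(2, 7, 1), (3, 1, 0), (3, 6, 1), (6, 6, 3), (6, 10, 5), (7, 5, 3), (9, 5, 4)]


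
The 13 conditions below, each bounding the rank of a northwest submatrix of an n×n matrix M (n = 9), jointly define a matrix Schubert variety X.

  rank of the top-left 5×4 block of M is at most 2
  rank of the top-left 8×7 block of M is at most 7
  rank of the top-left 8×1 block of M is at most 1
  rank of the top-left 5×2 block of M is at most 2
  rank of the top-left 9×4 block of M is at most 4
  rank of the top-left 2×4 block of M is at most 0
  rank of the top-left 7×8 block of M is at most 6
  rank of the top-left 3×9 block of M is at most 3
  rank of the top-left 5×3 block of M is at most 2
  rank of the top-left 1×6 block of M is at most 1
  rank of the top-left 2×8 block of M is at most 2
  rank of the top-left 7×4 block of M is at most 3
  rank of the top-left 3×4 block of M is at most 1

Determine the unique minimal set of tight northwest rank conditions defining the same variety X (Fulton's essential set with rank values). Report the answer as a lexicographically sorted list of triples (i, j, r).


Rank table r_w(9×9) implied by the 13 constraints:

  i=1: 0 0 0 0 1 1 1 1 1
  i=2: 0 0 0 0 1 2 2 2 2
  i=3: 1 1 1 1 2 3 3 3 3
  i=4: 1 2 2 2 3 4 4 4 4
  i=5: 1 2 2 2 3 4 5 5 5
  i=6: 1 2 3 3 4 5 6 6 6
  i=7: 1 2 3 3 4 5 6 6 7
  i=8: 1 2 3 4 5 6 7 7 8
  i=9: 1 2 3 4 5 6 7 8 9

second differences of R give the permutation w = (5, 6, 1, 2, 7, 3, 9, 4, 8).

ℓ(w)=12; the 4 essential cells (i,j,r):

[(2, 4, 0), (5, 4, 2), (7, 4, 3), (7, 8, 6)]


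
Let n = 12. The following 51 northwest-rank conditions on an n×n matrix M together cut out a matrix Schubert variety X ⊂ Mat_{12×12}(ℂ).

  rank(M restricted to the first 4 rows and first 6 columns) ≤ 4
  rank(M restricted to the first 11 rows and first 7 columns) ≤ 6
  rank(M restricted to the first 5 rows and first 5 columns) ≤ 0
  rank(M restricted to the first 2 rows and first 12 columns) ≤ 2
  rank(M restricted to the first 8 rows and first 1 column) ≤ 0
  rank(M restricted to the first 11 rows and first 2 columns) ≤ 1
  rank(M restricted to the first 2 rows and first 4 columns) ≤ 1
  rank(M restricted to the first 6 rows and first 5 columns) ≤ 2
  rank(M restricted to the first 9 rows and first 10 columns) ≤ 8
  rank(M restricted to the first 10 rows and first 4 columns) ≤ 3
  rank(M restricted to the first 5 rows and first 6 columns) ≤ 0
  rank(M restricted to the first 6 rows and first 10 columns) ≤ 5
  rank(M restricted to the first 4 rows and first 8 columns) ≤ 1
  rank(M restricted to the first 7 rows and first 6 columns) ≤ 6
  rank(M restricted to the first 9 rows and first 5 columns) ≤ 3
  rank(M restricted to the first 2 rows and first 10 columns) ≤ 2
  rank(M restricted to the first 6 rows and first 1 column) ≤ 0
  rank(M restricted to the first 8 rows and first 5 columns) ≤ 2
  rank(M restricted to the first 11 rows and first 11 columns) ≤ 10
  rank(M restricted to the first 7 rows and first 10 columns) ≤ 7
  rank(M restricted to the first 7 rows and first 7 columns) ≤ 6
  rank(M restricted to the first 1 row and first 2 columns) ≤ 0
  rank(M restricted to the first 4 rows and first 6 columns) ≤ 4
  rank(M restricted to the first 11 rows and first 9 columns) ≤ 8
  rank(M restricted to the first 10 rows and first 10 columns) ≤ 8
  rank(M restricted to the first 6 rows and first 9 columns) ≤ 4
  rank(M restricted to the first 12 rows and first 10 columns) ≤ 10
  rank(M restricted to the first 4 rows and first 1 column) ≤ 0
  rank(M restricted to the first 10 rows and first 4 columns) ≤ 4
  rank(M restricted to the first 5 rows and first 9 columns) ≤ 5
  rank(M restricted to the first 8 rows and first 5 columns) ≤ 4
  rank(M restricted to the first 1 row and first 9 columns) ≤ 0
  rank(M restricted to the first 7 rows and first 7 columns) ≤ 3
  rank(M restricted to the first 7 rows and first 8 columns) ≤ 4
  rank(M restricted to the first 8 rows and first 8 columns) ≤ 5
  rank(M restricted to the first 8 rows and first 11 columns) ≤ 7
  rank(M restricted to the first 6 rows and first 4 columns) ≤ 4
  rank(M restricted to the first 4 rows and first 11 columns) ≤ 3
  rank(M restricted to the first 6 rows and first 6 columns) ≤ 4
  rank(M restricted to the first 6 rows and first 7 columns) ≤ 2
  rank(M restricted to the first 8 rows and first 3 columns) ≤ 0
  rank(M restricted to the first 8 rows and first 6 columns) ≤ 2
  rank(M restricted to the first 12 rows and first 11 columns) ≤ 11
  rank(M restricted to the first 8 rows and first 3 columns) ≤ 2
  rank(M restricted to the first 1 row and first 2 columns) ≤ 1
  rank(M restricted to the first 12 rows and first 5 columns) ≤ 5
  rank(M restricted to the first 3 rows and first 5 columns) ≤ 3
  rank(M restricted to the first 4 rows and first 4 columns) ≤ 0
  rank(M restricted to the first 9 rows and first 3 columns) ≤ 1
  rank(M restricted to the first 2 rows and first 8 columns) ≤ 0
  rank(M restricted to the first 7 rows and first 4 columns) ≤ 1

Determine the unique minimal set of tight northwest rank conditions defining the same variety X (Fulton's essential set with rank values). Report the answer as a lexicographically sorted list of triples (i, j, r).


The tightest implied rank at each (i,j), from the 51 conditions:

  R[1]: 0 0 0 0 0 0 0 0 0 1 1 1
  R[2]: 0 0 0 0 0 0 0 0 1 2 2 2
  R[3]: 0 0 0 0 0 0 1 1 2 3 3 3
  R[4]: 0 0 0 0 0 0 1 1 2 3 3 4
  R[5]: 0 0 0 0 0 0 1 2 3 4 4 5
  R[6]: 0 0 0 1 1 1 2 3 4 5 5 6
  R[7]: 0 0 0 1 2 2 3 4 5 6 6 7
  R[8]: 0 0 0 1 2 2 3 4 5 6 7 8
  R[9]: 1 1 1 2 3 3 4 5 6 7 8 9
  R[10]: 1 1 2 3 4 4 5 6 7 8 9 10
  R[11]: 1 1 2 3 4 5 6 7 8 9 10 11
  R[12]: 1 2 3 4 5 6 7 8 9 10 11 12

reading off 1-entries of Δ²R: w = (10, 9, 7, 12, 8, 4, 5, 11, 1, 3, 6, 2).

D(w) has 49 cells with 8 SE-corners; essential set:

[(1, 9, 0), (2, 8, 0), (4, 8, 1), (4, 11, 3), (5, 6, 0), (8, 3, 0), (8, 6, 2), (11, 2, 1)]


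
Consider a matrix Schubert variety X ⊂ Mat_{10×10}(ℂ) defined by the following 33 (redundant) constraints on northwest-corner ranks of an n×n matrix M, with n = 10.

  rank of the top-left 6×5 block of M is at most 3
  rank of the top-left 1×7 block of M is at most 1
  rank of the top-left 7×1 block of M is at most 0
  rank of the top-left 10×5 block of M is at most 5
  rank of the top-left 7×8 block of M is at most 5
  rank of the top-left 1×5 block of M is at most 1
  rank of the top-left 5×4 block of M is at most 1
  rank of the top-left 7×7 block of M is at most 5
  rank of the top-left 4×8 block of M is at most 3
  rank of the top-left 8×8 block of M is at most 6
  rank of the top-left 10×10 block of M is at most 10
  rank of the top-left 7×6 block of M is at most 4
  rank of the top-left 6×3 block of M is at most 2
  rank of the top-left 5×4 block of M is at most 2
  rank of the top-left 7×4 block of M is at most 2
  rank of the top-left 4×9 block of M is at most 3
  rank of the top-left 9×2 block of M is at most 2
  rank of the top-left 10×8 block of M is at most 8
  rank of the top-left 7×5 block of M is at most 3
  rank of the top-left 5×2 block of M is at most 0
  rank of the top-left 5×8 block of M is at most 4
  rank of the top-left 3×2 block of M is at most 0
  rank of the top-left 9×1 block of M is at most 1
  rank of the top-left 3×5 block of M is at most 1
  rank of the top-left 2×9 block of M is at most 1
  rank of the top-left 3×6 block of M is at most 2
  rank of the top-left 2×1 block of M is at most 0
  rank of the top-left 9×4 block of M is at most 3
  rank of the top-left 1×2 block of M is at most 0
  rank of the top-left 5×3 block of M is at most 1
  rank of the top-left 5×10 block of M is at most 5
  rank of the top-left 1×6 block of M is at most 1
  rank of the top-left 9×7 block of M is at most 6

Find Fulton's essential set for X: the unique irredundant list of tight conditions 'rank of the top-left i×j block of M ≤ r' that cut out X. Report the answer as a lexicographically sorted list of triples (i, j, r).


The tightest implied rank at each (i,j), from the 33 conditions:

  R[1]: 0, 0, 1, 1, 1, 1, 1, 1, 1, 1
  R[2]: 0, 0, 1, 1, 1, 1, 1, 1, 1, 2
  R[3]: 0, 0, 1, 1, 1, 2, 2, 2, 2, 3
  R[4]: 0, 0, 1, 1, 2, 3, 3, 3, 3, 4
  R[5]: 0, 0, 1, 1, 2, 3, 4, 4, 4, 5
  R[6]: 0, 1, 2, 2, 3, 4, 5, 5, 5, 6
  R[7]: 0, 1, 2, 2, 3, 4, 5, 5, 6, 7
  R[8]: 1, 2, 3, 3, 4, 5, 6, 6, 7, 8
  R[9]: 1, 2, 3, 3, 4, 5, 6, 7, 8, 9
  R[10]: 1, 2, 3, 4, 5, 6, 7, 8, 9, 10

second differences of R give the permutation w = (3, 10, 6, 5, 7, 2, 9, 1, 8, 4).

|D(w)|=25, |Ess(w)|=8:

[(2, 9, 1), (3, 5, 1), (5, 2, 0), (5, 4, 1), (7, 1, 0), (7, 4, 2), (7, 8, 5), (9, 4, 3)]


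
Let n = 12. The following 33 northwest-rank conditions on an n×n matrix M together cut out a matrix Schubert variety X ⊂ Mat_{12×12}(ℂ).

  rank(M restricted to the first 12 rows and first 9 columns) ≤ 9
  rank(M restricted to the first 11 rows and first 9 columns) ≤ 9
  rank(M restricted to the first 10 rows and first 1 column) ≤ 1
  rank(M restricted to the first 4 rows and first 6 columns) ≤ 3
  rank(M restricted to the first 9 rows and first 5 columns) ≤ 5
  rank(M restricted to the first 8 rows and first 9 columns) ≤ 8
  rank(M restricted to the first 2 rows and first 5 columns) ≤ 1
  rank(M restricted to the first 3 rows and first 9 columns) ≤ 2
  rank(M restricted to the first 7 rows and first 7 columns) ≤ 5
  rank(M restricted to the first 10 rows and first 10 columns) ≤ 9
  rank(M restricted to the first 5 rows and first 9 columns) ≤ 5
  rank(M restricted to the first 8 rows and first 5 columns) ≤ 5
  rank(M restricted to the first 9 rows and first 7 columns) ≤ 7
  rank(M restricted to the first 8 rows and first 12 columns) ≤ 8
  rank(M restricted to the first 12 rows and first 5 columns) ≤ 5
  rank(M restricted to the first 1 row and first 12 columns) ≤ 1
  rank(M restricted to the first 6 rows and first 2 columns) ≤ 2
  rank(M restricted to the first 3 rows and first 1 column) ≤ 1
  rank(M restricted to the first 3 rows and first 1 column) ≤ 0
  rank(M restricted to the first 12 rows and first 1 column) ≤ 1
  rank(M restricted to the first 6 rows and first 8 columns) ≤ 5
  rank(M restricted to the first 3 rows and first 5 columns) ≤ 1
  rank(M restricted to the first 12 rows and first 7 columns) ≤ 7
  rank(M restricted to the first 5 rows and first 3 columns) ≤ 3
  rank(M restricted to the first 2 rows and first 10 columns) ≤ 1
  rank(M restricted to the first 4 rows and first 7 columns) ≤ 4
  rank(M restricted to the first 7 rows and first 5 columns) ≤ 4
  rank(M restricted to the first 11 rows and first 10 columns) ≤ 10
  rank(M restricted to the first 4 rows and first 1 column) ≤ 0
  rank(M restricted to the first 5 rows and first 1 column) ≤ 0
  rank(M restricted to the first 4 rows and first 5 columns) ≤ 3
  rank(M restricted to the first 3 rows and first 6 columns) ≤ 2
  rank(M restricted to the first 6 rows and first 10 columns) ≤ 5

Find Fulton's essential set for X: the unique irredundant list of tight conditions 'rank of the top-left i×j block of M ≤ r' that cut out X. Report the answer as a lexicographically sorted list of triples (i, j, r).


Reconstructing r_w from the 33 given conditions:

  i=1: 0, 1, 1, 1, 1, 1, 1, 1, 1, 1, 1, 1
  i=2: 0, 1, 1, 1, 1, 1, 1, 1, 1, 1, 2, 2
  i=3: 0, 1, 1, 1, 1, 2, 2, 2, 2, 2, 3, 3
  i=4: 0, 1, 2, 2, 2, 3, 3, 3, 3, 3, 4, 4
  i=5: 0, 1, 2, 3, 3, 4, 4, 4, 4, 4, 5, 5
  i=6: 1, 2, 3, 4, 4, 5, 5, 5, 5, 5, 6, 6
  i=7: 1, 2, 3, 4, 4, 5, 5, 6, 6, 6, 7, 7
  i=8: 1, 2, 3, 4, 5, 6, 6, 7, 7, 7, 8, 8
  i=9: 1, 2, 3, 4, 5, 6, 7, 8, 8, 8, 9, 9
  i=10: 1, 2, 3, 4, 5, 6, 7, 8, 9, 9, 10, 10
  i=11: 1, 2, 3, 4, 5, 6, 7, 8, 9, 10, 11, 11
  i=12: 1, 2, 3, 4, 5, 6, 7, 8, 9, 10, 11, 12

so w = (2, 11, 6, 3, 4, 1, 8, 5, 7, 9, 10, 12).

D(w) has 18 cells with 5 SE-corners; essential set:

[(2, 10, 1), (3, 5, 1), (5, 1, 0), (7, 5, 4), (7, 7, 5)]


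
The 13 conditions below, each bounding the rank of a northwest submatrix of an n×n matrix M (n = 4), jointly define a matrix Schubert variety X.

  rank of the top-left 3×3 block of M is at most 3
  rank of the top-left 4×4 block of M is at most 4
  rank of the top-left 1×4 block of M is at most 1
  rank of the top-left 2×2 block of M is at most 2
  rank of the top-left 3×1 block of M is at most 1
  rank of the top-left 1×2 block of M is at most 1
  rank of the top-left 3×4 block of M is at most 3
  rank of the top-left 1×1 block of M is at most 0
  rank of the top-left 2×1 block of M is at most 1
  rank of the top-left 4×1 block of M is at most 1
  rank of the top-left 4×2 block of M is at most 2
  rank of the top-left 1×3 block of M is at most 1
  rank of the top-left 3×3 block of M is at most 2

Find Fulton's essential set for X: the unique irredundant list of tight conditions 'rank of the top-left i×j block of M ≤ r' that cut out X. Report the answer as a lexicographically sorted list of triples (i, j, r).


Recovering R(i,j) via the rank-extension bound from the 13 conditions:

  R[1]: 0, 1, 1, 1
  R[2]: 1, 2, 2, 2
  R[3]: 1, 2, 2, 3
  R[4]: 1, 2, 3, 4

so w = (2, 1, 4, 3).

D(w) has 2 cells with 2 SE-corners; essential set:

[(1, 1, 0), (3, 3, 2)]


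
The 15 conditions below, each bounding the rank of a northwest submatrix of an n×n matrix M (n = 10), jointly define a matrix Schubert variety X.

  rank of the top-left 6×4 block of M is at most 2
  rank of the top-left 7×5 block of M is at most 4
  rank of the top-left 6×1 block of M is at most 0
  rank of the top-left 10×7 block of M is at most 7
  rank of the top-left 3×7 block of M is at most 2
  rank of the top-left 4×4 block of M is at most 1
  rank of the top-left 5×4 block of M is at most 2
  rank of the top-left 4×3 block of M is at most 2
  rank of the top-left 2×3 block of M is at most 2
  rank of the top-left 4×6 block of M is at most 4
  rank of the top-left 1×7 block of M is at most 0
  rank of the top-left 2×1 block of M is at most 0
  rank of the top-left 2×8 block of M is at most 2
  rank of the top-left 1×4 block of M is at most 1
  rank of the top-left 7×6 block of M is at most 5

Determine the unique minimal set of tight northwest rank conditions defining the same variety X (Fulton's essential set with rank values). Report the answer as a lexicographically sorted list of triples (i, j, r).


Recovering R(i,j) via the rank-extension bound from the 15 conditions:

  0 | 0 | 0 | 0 | 0 | 0 | 0 | 1 | 1 | 1
  0 | 1 | 1 | 1 | 1 | 1 | 1 | 2 | 2 | 2
  0 | 1 | 1 | 1 | 2 | 2 | 2 | 3 | 3 | 3
  0 | 1 | 1 | 1 | 2 | 3 | 3 | 4 | 4 | 4
  0 | 1 | 2 | 2 | 3 | 4 | 4 | 5 | 5 | 5
  0 | 1 | 2 | 2 | 3 | 4 | 5 | 6 | 6 | 6
  1 | 2 | 3 | 3 | 4 | 5 | 6 | 7 | 7 | 7
  1 | 2 | 3 | 4 | 5 | 6 | 7 | 8 | 8 | 8
  1 | 2 | 3 | 4 | 5 | 6 | 7 | 8 | 9 | 9
  1 | 2 | 3 | 4 | 5 | 6 | 7 | 8 | 9 | 10

the unique w with this rank table is (8, 2, 5, 6, 3, 7, 1, 4, 9, 10).

D(w) has 17 cells with 4 SE-corners; essential set:

[(1, 7, 0), (4, 4, 1), (6, 1, 0), (6, 4, 2)]


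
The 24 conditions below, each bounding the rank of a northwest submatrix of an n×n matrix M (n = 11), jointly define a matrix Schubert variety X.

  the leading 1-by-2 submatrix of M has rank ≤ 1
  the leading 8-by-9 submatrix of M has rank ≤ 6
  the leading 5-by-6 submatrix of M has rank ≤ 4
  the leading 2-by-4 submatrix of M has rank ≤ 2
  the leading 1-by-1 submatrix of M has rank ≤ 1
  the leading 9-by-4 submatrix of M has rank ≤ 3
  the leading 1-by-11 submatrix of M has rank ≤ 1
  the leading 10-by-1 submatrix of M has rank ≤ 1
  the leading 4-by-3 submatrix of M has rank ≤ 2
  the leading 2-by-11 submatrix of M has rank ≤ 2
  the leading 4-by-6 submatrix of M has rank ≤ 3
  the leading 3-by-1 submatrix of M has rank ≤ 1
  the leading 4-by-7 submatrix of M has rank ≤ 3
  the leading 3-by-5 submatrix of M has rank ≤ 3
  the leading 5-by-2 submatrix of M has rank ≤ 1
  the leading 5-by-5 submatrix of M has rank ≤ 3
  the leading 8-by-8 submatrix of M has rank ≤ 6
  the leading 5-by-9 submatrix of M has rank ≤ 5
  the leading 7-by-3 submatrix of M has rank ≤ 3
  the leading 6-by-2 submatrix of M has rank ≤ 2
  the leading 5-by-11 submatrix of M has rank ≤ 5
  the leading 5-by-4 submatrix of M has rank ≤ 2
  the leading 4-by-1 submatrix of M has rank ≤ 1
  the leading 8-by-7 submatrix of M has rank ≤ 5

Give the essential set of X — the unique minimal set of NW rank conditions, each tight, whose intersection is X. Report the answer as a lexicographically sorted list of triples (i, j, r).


Rank table r_w(11×11) implied by the 24 constraints:

  i=1: 1 | 1 | 1 | 1 | 1 | 1 | 1 | 1 | 1 | 1 | 1
  i=2: 1 | 1 | 2 | 2 | 2 | 2 | 2 | 2 | 2 | 2 | 2
  i=3: 1 | 1 | 2 | 2 | 3 | 3 | 3 | 3 | 3 | 3 | 3
  i=4: 1 | 1 | 2 | 2 | 3 | 3 | 3 | 4 | 4 | 4 | 4
  i=5: 1 | 1 | 2 | 2 | 3 | 4 | 4 | 5 | 5 | 5 | 5
  i=6: 1 | 2 | 3 | 3 | 4 | 5 | 5 | 6 | 6 | 6 | 6
  i=7: 1 | 2 | 3 | 3 | 4 | 5 | 5 | 6 | 6 | 7 | 7
  i=8: 1 | 2 | 3 | 3 | 4 | 5 | 5 | 6 | 6 | 7 | 8
  i=9: 1 | 2 | 3 | 3 | 4 | 5 | 6 | 7 | 7 | 8 | 9
  i=10: 1 | 2 | 3 | 4 | 5 | 6 | 7 | 8 | 8 | 9 | 10
  i=11: 1 | 2 | 3 | 4 | 5 | 6 | 7 | 8 | 9 | 10 | 11

hence w(1..11) = (1, 3, 5, 8, 6, 2, 10, 11, 7, 4, 9).

Fulton essential set (6 of the 16 Rothe cells):

[(4, 7, 3), (5, 2, 1), (5, 4, 2), (8, 7, 5), (8, 9, 6), (9, 4, 3)]


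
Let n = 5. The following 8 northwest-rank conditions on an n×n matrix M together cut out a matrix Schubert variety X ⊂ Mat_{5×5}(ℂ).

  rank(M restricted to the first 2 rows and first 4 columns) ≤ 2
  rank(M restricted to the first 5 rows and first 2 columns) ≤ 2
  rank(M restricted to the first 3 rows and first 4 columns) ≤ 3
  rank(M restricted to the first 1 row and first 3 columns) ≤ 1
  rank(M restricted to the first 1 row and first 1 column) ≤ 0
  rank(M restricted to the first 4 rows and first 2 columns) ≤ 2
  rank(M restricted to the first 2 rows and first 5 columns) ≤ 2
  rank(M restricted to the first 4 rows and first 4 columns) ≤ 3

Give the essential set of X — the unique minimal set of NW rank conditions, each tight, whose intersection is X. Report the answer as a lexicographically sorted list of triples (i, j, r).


Rank table r_w(5×5) implied by the 8 constraints:

  row 1: 0 | 1 | 1 | 1 | 1
  row 2: 1 | 2 | 2 | 2 | 2
  row 3: 1 | 2 | 3 | 3 | 3
  row 4: 1 | 2 | 3 | 3 | 4
  row 5: 1 | 2 | 3 | 4 | 5

giving w = (2, 1, 3, 5, 4) via Δ²R.

D(w) has 2 cells with 2 SE-corners; essential set:

[(1, 1, 0), (4, 4, 3)]


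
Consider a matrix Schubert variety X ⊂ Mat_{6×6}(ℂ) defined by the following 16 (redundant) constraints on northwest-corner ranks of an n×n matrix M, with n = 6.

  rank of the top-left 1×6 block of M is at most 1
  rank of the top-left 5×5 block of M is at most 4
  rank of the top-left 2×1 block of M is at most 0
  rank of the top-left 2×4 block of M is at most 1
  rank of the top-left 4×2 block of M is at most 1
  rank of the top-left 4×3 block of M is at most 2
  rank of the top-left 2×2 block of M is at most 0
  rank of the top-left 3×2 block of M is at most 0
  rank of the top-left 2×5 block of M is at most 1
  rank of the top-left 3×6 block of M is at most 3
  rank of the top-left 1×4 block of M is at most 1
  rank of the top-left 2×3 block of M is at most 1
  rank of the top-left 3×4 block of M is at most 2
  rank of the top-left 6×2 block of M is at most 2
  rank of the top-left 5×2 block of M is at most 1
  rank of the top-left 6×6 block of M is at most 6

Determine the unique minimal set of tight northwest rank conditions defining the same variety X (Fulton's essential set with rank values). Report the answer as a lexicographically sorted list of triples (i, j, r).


The tightest implied rank at each (i,j), from the 16 conditions:

  row 1: 0 0 1 1 1 1
  row 2: 0 0 1 1 1 2
  row 3: 0 0 1 2 2 3
  row 4: 1 1 2 3 3 4
  row 5: 1 1 2 3 4 5
  row 6: 1 2 3 4 5 6

so w = (3, 6, 4, 1, 5, 2).

ℓ(w)=9; the 3 essential cells (i,j,r):

[(2, 5, 1), (3, 2, 0), (5, 2, 1)]


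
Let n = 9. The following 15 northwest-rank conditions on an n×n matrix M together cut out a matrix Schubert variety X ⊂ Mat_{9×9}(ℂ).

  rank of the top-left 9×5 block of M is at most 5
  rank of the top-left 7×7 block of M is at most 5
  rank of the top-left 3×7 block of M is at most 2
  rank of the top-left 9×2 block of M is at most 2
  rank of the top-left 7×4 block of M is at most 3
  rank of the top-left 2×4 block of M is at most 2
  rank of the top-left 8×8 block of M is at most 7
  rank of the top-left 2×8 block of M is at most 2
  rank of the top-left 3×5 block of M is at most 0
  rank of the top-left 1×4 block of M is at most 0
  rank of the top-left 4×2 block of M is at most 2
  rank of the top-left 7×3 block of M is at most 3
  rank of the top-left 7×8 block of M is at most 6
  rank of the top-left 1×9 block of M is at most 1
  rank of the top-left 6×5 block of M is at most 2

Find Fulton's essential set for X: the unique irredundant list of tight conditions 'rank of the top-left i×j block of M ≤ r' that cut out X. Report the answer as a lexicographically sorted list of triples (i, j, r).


The tightest implied rank at each (i,j), from the 15 conditions:

  0 | 0 | 0 | 0 | 0 | 1 | 1 | 1 | 1
  0 | 0 | 0 | 0 | 0 | 1 | 2 | 2 | 2
  0 | 0 | 0 | 0 | 0 | 1 | 2 | 3 | 3
  1 | 1 | 1 | 1 | 1 | 2 | 3 | 4 | 4
  1 | 2 | 2 | 2 | 2 | 3 | 4 | 5 | 5
  1 | 2 | 2 | 2 | 2 | 3 | 4 | 5 | 6
  1 | 2 | 3 | 3 | 3 | 4 | 5 | 6 | 7
  1 | 2 | 3 | 4 | 4 | 5 | 6 | 7 | 8
  1 | 2 | 3 | 4 | 5 | 6 | 7 | 8 | 9

the unique w with this rank table is (6, 7, 8, 1, 2, 9, 3, 4, 5).

2 SE-corners of the 18-cell Rothe diagram give Ess(w):

[(3, 5, 0), (6, 5, 2)]


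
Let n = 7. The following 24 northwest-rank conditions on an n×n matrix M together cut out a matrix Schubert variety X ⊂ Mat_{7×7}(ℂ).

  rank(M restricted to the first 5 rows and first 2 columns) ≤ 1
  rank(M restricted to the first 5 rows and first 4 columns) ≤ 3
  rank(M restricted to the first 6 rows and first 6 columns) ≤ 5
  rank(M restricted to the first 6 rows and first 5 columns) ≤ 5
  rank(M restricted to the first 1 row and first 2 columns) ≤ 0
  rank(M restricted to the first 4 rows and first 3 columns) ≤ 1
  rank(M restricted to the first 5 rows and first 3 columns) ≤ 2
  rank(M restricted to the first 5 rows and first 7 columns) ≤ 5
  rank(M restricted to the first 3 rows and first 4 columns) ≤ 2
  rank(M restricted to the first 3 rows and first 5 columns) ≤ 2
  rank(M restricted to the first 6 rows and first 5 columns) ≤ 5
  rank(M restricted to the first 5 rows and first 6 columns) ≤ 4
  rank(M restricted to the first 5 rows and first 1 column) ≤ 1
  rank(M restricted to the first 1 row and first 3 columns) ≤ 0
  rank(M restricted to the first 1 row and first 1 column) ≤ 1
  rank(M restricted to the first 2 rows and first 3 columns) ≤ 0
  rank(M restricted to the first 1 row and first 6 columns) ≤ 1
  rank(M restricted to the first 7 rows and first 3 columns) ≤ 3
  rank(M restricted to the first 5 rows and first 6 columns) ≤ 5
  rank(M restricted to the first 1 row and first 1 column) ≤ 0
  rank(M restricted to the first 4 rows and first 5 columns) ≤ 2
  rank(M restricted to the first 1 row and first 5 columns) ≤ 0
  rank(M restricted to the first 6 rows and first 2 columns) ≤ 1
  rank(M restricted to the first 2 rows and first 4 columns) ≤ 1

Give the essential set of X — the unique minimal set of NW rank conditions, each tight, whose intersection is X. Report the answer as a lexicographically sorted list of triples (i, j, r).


The tightest implied rank at each (i,j), from the 24 conditions:

  i=1: 0  0  0  0  0  1  1
  i=2: 0  0  0  1  1  2  2
  i=3: 1  1  1  2  2  3  3
  i=4: 1  1  1  2  2  3  4
  i=5: 1  1  2  3  3  4  5
  i=6: 1  1  2  3  4  5  6
  i=7: 1  2  3  4  5  6  7

reading off 1-entries of Δ²R: w = (6, 4, 1, 7, 3, 5, 2).

5 SE-corners of the 13-cell Rothe diagram give Ess(w):

[(1, 5, 0), (2, 3, 0), (4, 3, 1), (4, 5, 2), (6, 2, 1)]
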